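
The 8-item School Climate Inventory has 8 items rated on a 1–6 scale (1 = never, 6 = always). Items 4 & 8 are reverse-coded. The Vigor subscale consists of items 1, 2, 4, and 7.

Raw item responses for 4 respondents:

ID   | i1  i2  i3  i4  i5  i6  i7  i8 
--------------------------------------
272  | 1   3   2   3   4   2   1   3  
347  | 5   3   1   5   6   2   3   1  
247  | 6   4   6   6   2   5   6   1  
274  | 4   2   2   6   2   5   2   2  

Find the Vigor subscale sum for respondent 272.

Respondent 272 raw: 1, 3, 2, 3, 4, 2, 1, 3.
Vigor items: 1, 2, 4, 7.
Reverse-coded (reversed = (1+6) − raw = 7 − raw):
  item 1: 1
  item 2: 3
  item 4: 7 − 3 = 4
  item 7: 1
Sum = 1 + 3 + 4 + 1 = 9

9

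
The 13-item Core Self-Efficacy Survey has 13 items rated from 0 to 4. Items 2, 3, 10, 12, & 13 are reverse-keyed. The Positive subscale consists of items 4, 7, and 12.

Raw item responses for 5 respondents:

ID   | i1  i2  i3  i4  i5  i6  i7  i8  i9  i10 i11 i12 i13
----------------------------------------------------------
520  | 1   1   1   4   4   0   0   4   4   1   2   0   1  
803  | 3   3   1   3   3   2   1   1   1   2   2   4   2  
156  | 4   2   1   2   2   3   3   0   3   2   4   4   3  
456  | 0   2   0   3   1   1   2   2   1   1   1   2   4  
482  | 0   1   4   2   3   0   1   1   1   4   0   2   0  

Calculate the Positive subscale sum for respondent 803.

Respondent 803 raw: 3, 3, 1, 3, 3, 2, 1, 1, 1, 2, 2, 4, 2.
Positive items: 4, 7, 12.
Reverse-coded (on a 0–4 scale, reversed = 4 − raw):
  item 4: 3
  item 7: 1
  item 12: 4 − 4 = 0
Sum = 3 + 1 + 0 = 4

4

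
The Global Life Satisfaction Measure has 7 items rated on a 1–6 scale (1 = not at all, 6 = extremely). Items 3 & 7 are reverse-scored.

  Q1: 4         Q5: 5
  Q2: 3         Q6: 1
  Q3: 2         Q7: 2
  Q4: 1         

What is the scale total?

Reversing items 3 and 7 with 7 − raw:
Total = 4 + 3 + (7−2) + 1 + 5 + 1 + (7−2)
      = 4 + 3 + 5 + 1 + 5 + 1 + 5 = 24

24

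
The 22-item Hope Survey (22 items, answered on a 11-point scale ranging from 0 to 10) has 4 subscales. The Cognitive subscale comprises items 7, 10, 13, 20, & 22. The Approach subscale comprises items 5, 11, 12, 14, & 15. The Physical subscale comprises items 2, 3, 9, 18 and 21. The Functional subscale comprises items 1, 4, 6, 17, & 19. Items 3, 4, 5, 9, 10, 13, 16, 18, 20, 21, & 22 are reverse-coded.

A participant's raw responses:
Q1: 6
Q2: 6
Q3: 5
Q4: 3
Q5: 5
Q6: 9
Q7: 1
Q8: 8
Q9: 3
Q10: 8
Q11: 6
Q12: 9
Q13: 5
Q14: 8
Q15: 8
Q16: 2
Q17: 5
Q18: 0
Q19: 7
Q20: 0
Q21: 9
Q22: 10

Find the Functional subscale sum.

34

Functional items: 1, 4, 6, 17, 19.
Of these, item 4 is reverse-coded; reversed = (0+10) − raw = 10 − raw.
  item 1: 6
  item 4: 10 − 3 = 7
  item 6: 9
  item 17: 5
  item 19: 7
Sum = 6 + 7 + 9 + 5 + 7 = 34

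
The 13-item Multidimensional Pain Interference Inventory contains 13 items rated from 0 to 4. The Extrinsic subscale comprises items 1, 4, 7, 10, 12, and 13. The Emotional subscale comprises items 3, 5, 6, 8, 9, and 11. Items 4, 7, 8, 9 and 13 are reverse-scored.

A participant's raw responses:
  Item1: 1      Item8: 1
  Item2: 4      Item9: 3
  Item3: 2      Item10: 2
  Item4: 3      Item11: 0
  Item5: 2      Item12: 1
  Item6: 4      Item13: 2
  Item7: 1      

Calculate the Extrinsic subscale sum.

Extrinsic items: 1, 4, 7, 10, 12, 13.
Of these, items 4, 7, and 13 are reverse-scored; reverse-coded value = 4 − response.
  item 1: 1
  item 4: 4 − 3 = 1
  item 7: 4 − 1 = 3
  item 10: 2
  item 12: 1
  item 13: 4 − 2 = 2
Sum = 1 + 1 + 3 + 2 + 1 + 2 = 10

10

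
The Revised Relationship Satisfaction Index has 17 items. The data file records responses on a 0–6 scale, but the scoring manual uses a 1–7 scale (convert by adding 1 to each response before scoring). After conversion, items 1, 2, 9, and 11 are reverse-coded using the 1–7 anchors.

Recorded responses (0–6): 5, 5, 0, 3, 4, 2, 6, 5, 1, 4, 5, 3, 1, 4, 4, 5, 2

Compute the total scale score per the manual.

68

Convert to 1–7: 6, 6, 1, 4, 5, 3, 7, 6, 2, 5, 6, 4, 2, 5, 5, 6, 3
Reverse-coded (reverse-coded value = 8 − response):
  item 1: 8 − 6 = 2
  item 2: 8 − 6 = 2
  item 9: 8 − 2 = 6
  item 11: 8 − 6 = 2
Scored: 2, 2, 1, 4, 5, 3, 7, 6, 6, 5, 2, 4, 2, 5, 5, 6, 3
Total = 68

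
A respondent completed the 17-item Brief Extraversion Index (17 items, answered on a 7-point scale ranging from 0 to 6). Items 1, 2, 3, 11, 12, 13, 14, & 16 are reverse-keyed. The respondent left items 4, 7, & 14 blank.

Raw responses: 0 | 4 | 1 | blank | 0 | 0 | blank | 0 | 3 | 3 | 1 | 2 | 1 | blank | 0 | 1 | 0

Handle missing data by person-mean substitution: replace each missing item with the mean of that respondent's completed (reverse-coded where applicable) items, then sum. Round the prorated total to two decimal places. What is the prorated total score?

46.14

Reverse-coded (reverse-coded value = 6 − response):
  item 1: 6 − 0 = 6
  item 2: 6 − 4 = 2
  item 3: 6 − 1 = 5
  item 11: 6 − 1 = 5
  item 12: 6 − 2 = 4
  item 13: 6 − 1 = 5
  item 16: 6 − 1 = 5
Completed scored items (14 of 17): 6, 2, 5, 0, 0, 0, 3, 3, 5, 4, 5, 0, 5, 0; sum = 38.
Person mean = 38 / 14 ≈ 2.7143
Prorated total = (38 / 14) × 17 = 46.14 (to 2 dp)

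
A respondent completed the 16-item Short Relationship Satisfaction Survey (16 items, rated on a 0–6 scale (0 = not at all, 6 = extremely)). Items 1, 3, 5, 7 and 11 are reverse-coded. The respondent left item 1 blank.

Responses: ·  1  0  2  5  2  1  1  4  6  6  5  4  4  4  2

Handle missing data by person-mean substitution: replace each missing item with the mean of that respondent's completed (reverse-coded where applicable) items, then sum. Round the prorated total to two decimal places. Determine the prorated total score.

50.13

Reverse-coded (reversed = (0+6) − raw = 6 − raw):
  item 3: 6 − 0 = 6
  item 5: 6 − 5 = 1
  item 7: 6 − 1 = 5
  item 11: 6 − 6 = 0
Completed scored items (15 of 16): 1, 6, 2, 1, 2, 5, 1, 4, 6, 0, 5, 4, 4, 4, 2; sum = 47.
Person mean = 47 / 15 ≈ 3.1333
Prorated total = (47 / 15) × 16 = 50.13 (to 2 dp)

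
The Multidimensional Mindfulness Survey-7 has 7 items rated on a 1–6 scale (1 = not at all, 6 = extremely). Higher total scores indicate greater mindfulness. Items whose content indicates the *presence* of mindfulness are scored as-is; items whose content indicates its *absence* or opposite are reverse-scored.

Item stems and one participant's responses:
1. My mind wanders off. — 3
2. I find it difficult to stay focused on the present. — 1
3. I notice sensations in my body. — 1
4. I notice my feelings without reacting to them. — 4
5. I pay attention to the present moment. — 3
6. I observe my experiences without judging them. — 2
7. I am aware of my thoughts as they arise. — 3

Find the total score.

Items 1, 2 describe the absence/opposite of mindfulness → reverse-score.
on a 1–6 scale, reversed = 7 − raw.
  item 1: 7 − 3 = 4
  item 2: 7 − 1 = 6
  item 3: 1
  item 4: 4
  item 5: 3
  item 6: 2
  item 7: 3
Total = 4 + 6 + 1 + 4 + 3 + 2 + 3 = 23

23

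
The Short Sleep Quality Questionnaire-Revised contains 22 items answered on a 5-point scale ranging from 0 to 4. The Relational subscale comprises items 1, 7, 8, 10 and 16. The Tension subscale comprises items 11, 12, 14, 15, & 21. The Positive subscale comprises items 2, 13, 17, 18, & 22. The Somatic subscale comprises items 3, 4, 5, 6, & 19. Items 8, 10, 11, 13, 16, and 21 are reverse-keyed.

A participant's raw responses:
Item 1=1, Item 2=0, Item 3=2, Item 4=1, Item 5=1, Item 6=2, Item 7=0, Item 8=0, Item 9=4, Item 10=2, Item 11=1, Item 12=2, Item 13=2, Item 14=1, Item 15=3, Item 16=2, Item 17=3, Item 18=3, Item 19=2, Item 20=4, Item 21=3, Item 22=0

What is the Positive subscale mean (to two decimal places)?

1.60

Positive items: 2, 13, 17, 18, 22.
Of these, item 13 is reverse-keyed; on a 0–4 scale, reversed = 4 − raw.
  item 2: 0
  item 13: 4 − 2 = 2
  item 17: 3
  item 18: 3
  item 22: 0
Sum = 0 + 2 + 3 + 3 + 0 = 8
Mean = 8 / 5 = 1.60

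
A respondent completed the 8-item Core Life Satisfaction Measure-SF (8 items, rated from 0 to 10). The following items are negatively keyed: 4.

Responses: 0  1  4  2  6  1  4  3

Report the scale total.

27

Apply reverse scoring (reverse-coded value = 10 − response):
  item 4: 10 − 2 = 8
Scored responses: 0, 1, 4, 8, 6, 1, 4, 3
Total = 0 + 1 + 4 + 8 + 6 + 1 + 4 + 3 = 27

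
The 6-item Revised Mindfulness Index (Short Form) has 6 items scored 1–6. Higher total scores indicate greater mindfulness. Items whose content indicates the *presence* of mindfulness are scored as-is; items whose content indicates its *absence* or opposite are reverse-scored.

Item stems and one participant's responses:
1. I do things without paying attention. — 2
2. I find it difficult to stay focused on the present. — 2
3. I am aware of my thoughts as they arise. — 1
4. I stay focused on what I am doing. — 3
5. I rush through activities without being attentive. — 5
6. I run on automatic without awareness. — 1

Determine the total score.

Items 1, 2, 5, 6 describe the absence/opposite of mindfulness → reverse-score.
on a 1–6 scale, reversed = 7 − raw.
  item 1: 7 − 2 = 5
  item 2: 7 − 2 = 5
  item 3: 1
  item 4: 3
  item 5: 7 − 5 = 2
  item 6: 7 − 1 = 6
Total = 5 + 5 + 1 + 3 + 2 + 6 = 22

22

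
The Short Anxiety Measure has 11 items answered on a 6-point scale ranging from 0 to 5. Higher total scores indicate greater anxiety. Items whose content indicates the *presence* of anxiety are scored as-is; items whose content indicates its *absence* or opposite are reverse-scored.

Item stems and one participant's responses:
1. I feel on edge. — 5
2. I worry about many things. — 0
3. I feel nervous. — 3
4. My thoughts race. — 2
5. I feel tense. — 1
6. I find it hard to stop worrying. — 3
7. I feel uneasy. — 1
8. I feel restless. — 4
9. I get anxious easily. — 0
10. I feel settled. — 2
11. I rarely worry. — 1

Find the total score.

Items 10, 11 describe the absence/opposite of anxiety → reverse-score.
reverse-coded value = 5 − response.
  item 1: 5
  item 2: 0
  item 3: 3
  item 4: 2
  item 5: 1
  item 6: 3
  item 7: 1
  item 8: 4
  item 9: 0
  item 10: 5 − 2 = 3
  item 11: 5 − 1 = 4
Total = 5 + 0 + 3 + 2 + 1 + 3 + 1 + 4 + 0 + 3 + 4 = 26

26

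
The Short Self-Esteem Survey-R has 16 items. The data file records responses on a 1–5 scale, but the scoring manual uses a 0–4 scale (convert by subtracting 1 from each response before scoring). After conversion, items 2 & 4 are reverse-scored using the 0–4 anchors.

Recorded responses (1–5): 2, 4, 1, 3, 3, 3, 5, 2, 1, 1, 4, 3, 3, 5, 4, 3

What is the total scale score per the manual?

Convert to 0–4: 1, 3, 0, 2, 2, 2, 4, 1, 0, 0, 3, 2, 2, 4, 3, 2
Reverse-coded (on a 0–4 scale, reversed = 4 − raw):
  item 2: 4 − 3 = 1
  item 4: 4 − 2 = 2
Scored: 1, 1, 0, 2, 2, 2, 4, 1, 0, 0, 3, 2, 2, 4, 3, 2
Total = 29

29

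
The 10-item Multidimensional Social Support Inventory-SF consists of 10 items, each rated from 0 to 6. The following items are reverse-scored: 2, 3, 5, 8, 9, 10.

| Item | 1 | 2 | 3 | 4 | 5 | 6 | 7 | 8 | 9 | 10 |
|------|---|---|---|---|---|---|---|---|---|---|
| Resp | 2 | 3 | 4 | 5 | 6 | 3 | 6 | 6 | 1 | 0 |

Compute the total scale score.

Apply reverse scoring (reversed = (0+6) − raw = 6 − raw):
  item 2: 6 − 3 = 3
  item 3: 6 − 4 = 2
  item 5: 6 − 6 = 0
  item 8: 6 − 6 = 0
  item 9: 6 − 1 = 5
  item 10: 6 − 0 = 6
Scored responses: 2, 3, 2, 5, 0, 3, 6, 0, 5, 6
Total = 2 + 3 + 2 + 5 + 0 + 3 + 6 + 0 + 5 + 6 = 32

32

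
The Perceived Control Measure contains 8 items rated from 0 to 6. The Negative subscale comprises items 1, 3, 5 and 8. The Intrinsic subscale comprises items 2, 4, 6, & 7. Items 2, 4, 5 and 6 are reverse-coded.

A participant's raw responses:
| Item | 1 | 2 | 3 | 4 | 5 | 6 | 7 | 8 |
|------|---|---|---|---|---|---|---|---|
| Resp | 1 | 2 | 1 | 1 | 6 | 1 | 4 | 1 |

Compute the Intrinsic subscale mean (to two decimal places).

4.50

Intrinsic items: 2, 4, 6, 7.
Of these, items 2, 4, & 6 are reverse-coded; reverse-coded value = 6 − response.
  item 2: 6 − 2 = 4
  item 4: 6 − 1 = 5
  item 6: 6 − 1 = 5
  item 7: 4
Sum = 4 + 5 + 5 + 4 = 18
Mean = 18 / 4 = 4.50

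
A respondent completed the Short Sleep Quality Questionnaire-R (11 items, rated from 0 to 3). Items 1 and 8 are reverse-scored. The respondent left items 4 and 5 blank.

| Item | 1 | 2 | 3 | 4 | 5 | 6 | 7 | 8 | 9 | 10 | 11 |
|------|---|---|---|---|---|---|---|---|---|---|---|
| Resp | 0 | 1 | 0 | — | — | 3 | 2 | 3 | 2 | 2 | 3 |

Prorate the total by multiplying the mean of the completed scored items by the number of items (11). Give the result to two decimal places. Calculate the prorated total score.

19.56

Reverse-coded (reverse-coded value = 3 − response):
  item 1: 3 − 0 = 3
  item 8: 3 − 3 = 0
Completed scored items (9 of 11): 3, 1, 0, 3, 2, 0, 2, 2, 3; sum = 16.
Person mean = 16 / 9 ≈ 1.7778
Prorated total = (16 / 9) × 11 = 19.56 (to 2 dp)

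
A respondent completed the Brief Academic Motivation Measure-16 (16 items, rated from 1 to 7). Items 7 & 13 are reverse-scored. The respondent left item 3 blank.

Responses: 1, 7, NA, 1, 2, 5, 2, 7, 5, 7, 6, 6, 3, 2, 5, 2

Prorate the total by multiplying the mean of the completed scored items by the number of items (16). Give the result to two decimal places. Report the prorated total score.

71.47

Reverse-coded (reverse-coded value = 8 − response):
  item 7: 8 − 2 = 6
  item 13: 8 − 3 = 5
Completed scored items (15 of 16): 1, 7, 1, 2, 5, 6, 7, 5, 7, 6, 6, 5, 2, 5, 2; sum = 67.
Person mean = 67 / 15 ≈ 4.4667
Prorated total = (67 / 15) × 16 = 71.47 (to 2 dp)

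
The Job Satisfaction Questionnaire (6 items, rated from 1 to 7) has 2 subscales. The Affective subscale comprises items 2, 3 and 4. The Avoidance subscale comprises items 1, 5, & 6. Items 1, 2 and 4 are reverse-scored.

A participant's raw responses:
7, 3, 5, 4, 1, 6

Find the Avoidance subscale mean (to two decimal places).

2.67

Avoidance items: 1, 5, 6.
Of these, item 1 is reverse-scored; reversed = (1+7) − raw = 8 − raw.
  item 1: 8 − 7 = 1
  item 5: 1
  item 6: 6
Sum = 1 + 1 + 6 = 8
Mean = 8 / 3 = 2.67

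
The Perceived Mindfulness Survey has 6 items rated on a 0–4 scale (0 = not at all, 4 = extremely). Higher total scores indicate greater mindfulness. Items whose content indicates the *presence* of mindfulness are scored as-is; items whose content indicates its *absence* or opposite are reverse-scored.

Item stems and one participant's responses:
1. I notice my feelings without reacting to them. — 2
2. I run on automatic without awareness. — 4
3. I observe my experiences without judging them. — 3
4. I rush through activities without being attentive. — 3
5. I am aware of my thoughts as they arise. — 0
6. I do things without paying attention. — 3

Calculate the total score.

Items 2, 4, 6 describe the absence/opposite of mindfulness → reverse-score.
reverse-coded value = 4 − response.
  item 1: 2
  item 2: 4 − 4 = 0
  item 3: 3
  item 4: 4 − 3 = 1
  item 5: 0
  item 6: 4 − 3 = 1
Total = 2 + 0 + 3 + 1 + 0 + 1 = 7

7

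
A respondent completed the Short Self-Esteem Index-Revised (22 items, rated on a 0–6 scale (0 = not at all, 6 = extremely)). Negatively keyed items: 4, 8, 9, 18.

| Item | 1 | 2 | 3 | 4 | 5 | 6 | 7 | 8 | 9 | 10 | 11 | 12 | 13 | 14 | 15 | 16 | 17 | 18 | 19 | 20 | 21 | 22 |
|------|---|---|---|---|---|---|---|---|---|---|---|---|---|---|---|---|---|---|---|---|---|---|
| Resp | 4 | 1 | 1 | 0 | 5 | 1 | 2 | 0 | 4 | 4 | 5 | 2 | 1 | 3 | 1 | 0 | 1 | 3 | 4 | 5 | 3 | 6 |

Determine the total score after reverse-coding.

Negatively keyed items use 6 − raw:
  item 4: 6 − 0 = 6
  item 8: 6 − 0 = 6
  item 9: 6 − 4 = 2
  item 18: 6 − 3 = 3
Scored items: 4, 1, 1, 6, 5, 1, 2, 6, 2, 4, 5, 2, 1, 3, 1, 0, 1, 3, 4, 5, 3, 6
Total = 4 + 1 + 1 + 6 + 5 + 1 + 2 + 6 + 2 + 4 + 5 + 2 + 1 + 3 + 1 + 0 + 1 + 3 + 4 + 5 + 3 + 6 = 66

66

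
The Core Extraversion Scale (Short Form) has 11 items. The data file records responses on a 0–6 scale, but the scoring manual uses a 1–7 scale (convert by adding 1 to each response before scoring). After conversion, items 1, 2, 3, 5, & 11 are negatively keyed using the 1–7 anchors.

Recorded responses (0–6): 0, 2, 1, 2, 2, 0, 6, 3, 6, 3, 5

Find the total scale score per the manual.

51

Convert to 1–7: 1, 3, 2, 3, 3, 1, 7, 4, 7, 4, 6
Reverse-coded (reverse-coded value = 8 − response):
  item 1: 8 − 1 = 7
  item 2: 8 − 3 = 5
  item 3: 8 − 2 = 6
  item 5: 8 − 3 = 5
  item 11: 8 − 6 = 2
Scored: 7, 5, 6, 3, 5, 1, 7, 4, 7, 4, 2
Total = 51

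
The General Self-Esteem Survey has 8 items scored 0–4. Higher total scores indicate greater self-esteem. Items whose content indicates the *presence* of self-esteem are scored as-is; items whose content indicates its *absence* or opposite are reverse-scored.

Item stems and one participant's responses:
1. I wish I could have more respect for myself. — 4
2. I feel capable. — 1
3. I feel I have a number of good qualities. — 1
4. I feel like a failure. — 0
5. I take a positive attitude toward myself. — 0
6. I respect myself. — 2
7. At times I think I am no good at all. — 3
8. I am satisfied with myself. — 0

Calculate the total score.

Items 1, 4, 7 describe the absence/opposite of self-esteem → reverse-score.
on a 0–4 scale, reversed = 4 − raw.
  item 1: 4 − 4 = 0
  item 2: 1
  item 3: 1
  item 4: 4 − 0 = 4
  item 5: 0
  item 6: 2
  item 7: 4 − 3 = 1
  item 8: 0
Total = 0 + 1 + 1 + 4 + 0 + 2 + 1 + 0 = 9

9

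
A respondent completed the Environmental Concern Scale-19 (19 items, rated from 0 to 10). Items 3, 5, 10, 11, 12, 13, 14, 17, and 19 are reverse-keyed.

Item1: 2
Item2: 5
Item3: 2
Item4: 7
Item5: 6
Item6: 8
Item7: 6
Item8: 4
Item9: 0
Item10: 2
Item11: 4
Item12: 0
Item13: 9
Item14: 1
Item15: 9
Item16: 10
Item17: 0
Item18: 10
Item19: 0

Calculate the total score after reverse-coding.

Apply reverse scoring (reversed = (0+10) − raw = 10 − raw):
  item 3: 10 − 2 = 8
  item 5: 10 − 6 = 4
  item 10: 10 − 2 = 8
  item 11: 10 − 4 = 6
  item 12: 10 − 0 = 10
  item 13: 10 − 9 = 1
  item 14: 10 − 1 = 9
  item 17: 10 − 0 = 10
  item 19: 10 − 0 = 10
Scored items: 2, 5, 8, 7, 4, 8, 6, 4, 0, 8, 6, 10, 1, 9, 9, 10, 10, 10, 10
Total = 2 + 5 + 8 + 7 + 4 + 8 + 6 + 4 + 0 + 8 + 6 + 10 + 1 + 9 + 9 + 10 + 10 + 10 + 10 = 127

127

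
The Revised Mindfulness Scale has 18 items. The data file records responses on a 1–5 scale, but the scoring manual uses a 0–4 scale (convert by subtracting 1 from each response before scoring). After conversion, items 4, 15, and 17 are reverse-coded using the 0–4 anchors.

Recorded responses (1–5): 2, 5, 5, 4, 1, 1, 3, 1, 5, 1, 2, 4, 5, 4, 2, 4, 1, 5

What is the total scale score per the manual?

Convert to 0–4: 1, 4, 4, 3, 0, 0, 2, 0, 4, 0, 1, 3, 4, 3, 1, 3, 0, 4
Reverse-coded (reversed = (0+4) − raw = 4 − raw):
  item 4: 4 − 3 = 1
  item 15: 4 − 1 = 3
  item 17: 4 − 0 = 4
Scored: 1, 4, 4, 1, 0, 0, 2, 0, 4, 0, 1, 3, 4, 3, 3, 3, 4, 4
Total = 41

41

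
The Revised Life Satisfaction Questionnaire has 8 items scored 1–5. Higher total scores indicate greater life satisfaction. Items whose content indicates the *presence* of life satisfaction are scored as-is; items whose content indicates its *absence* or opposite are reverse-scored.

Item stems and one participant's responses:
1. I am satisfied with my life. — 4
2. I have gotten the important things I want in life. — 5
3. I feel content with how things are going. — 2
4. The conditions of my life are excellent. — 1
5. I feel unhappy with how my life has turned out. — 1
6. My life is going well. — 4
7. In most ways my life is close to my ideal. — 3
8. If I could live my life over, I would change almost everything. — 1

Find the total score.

Items 5, 8 describe the absence/opposite of life satisfaction → reverse-score.
reversed = (1+5) − raw = 6 − raw.
  item 1: 4
  item 2: 5
  item 3: 2
  item 4: 1
  item 5: 6 − 1 = 5
  item 6: 4
  item 7: 3
  item 8: 6 − 1 = 5
Total = 4 + 5 + 2 + 1 + 5 + 4 + 3 + 5 = 29

29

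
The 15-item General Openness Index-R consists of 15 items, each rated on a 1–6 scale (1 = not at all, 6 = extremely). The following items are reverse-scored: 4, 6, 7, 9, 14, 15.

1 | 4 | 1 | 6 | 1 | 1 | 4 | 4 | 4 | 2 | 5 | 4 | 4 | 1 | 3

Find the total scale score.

49

Raw sum = 45. Reverse-scored items: 4, 6, 7, 9, 14, 15; their raw sum = 19.
Each reversal replaces raw with 7 − raw, changing the total by 7 − 2·raw per item.
Total = 45 + 6·7 − 2·19 = 45 + 42 − 38 = 49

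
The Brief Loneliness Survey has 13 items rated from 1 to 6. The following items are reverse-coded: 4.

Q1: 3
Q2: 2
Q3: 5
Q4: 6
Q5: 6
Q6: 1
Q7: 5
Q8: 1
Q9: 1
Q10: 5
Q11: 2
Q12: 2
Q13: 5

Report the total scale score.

39

Reversing item 4 with 7 − raw:
Total = 3 + 2 + 5 + (7−6) + 6 + 1 + 5 + 1 + 1 + 5 + 2 + 2 + 5
      = 3 + 2 + 5 + 1 + 6 + 1 + 5 + 1 + 1 + 5 + 2 + 2 + 5 = 39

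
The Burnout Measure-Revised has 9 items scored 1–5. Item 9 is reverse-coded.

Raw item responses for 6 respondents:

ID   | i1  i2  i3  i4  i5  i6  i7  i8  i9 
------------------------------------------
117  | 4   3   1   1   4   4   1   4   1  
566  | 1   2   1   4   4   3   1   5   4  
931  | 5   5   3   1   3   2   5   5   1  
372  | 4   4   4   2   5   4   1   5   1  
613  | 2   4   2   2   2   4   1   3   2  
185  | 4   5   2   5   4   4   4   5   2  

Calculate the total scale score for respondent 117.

27

Respondent 117 raw: 4, 3, 1, 1, 4, 4, 1, 4, 1.
Reverse-coded (on a 1–5 scale, reversed = 6 − raw):
  item 1: 4
  item 2: 3
  item 3: 1
  item 4: 1
  item 5: 4
  item 6: 4
  item 7: 1
  item 8: 4
  item 9: 6 − 1 = 5
Sum = 4 + 3 + 1 + 1 + 4 + 4 + 1 + 4 + 5 = 27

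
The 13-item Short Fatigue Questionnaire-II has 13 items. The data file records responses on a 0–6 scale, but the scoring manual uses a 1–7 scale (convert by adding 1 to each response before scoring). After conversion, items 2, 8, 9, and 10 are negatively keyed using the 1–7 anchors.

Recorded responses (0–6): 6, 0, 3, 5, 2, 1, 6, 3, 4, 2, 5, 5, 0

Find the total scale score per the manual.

61

Convert to 1–7: 7, 1, 4, 6, 3, 2, 7, 4, 5, 3, 6, 6, 1
Reverse-coded (reversed = (1+7) − raw = 8 − raw):
  item 2: 8 − 1 = 7
  item 8: 8 − 4 = 4
  item 9: 8 − 5 = 3
  item 10: 8 − 3 = 5
Scored: 7, 7, 4, 6, 3, 2, 7, 4, 3, 5, 6, 6, 1
Total = 61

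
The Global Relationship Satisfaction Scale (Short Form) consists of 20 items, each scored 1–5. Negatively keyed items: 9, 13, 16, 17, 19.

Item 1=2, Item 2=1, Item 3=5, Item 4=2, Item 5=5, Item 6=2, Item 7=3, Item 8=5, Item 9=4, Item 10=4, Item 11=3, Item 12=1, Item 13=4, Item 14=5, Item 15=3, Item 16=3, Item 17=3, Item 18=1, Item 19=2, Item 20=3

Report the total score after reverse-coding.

Apply reverse scoring (on a 1–5 scale, reversed = 6 − raw):
  item 9: 6 − 4 = 2
  item 13: 6 − 4 = 2
  item 16: 6 − 3 = 3
  item 17: 6 − 3 = 3
  item 19: 6 − 2 = 4
Scored responses: 2, 1, 5, 2, 5, 2, 3, 5, 2, 4, 3, 1, 2, 5, 3, 3, 3, 1, 4, 3
Total = 2 + 1 + 5 + 2 + 5 + 2 + 3 + 5 + 2 + 4 + 3 + 1 + 2 + 5 + 3 + 3 + 3 + 1 + 4 + 3 = 59

59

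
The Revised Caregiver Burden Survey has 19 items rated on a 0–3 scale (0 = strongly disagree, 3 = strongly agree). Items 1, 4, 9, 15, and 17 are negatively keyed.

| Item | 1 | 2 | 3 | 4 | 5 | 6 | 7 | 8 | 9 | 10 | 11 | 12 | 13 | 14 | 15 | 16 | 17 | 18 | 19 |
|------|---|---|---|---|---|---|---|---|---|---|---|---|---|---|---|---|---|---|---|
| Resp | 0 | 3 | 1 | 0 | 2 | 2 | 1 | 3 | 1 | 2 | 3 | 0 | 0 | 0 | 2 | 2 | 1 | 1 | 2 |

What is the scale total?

33

Reversing items 1, 4, 9, 15, & 17 with 3 − raw:
Total = (3−0) + 3 + 1 + (3−0) + 2 + 2 + 1 + 3 + (3−1) + 2 + 3 + 0 + 0 + 0 + (3−2) + 2 + (3−1) + 1 + 2
      = 3 + 3 + 1 + 3 + 2 + 2 + 1 + 3 + 2 + 2 + 3 + 0 + 0 + 0 + 1 + 2 + 2 + 1 + 2 = 33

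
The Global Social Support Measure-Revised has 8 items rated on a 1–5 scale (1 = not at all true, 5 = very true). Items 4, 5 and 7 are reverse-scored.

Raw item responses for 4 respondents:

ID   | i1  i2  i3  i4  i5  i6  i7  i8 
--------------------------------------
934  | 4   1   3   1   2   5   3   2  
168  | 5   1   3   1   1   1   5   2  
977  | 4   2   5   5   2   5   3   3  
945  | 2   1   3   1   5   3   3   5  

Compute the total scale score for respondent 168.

Respondent 168 raw: 5, 1, 3, 1, 1, 1, 5, 2.
Reverse-coded (on a 1–5 scale, reversed = 6 − raw):
  item 1: 5
  item 2: 1
  item 3: 3
  item 4: 6 − 1 = 5
  item 5: 6 − 1 = 5
  item 6: 1
  item 7: 6 − 5 = 1
  item 8: 2
Sum = 5 + 1 + 3 + 5 + 5 + 1 + 1 + 2 = 23

23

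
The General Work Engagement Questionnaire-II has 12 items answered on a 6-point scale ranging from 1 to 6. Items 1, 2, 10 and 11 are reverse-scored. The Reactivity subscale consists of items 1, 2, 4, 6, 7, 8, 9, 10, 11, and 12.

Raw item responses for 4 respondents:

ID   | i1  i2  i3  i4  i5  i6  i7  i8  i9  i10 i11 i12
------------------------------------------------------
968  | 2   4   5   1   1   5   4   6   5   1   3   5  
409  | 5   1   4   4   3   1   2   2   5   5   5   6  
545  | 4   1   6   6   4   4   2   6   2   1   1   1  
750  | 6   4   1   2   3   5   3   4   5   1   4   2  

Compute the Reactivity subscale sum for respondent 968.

Respondent 968 raw: 2, 4, 5, 1, 1, 5, 4, 6, 5, 1, 3, 5.
Reactivity items: 1, 2, 4, 6, 7, 8, 9, 10, 11, 12.
Reverse-coded (reverse-coded value = 7 − response):
  item 1: 7 − 2 = 5
  item 2: 7 − 4 = 3
  item 4: 1
  item 6: 5
  item 7: 4
  item 8: 6
  item 9: 5
  item 10: 7 − 1 = 6
  item 11: 7 − 3 = 4
  item 12: 5
Sum = 5 + 3 + 1 + 5 + 4 + 6 + 5 + 6 + 4 + 5 = 44

44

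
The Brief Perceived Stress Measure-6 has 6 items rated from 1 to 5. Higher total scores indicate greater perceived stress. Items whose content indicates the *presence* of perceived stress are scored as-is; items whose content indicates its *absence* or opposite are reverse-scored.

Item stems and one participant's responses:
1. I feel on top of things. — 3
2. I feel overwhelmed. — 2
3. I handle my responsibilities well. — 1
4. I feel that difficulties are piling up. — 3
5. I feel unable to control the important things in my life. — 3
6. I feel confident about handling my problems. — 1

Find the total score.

Items 1, 3, 6 describe the absence/opposite of perceived stress → reverse-score.
reverse-coded value = 6 − response.
  item 1: 6 − 3 = 3
  item 2: 2
  item 3: 6 − 1 = 5
  item 4: 3
  item 5: 3
  item 6: 6 − 1 = 5
Total = 3 + 2 + 5 + 3 + 3 + 5 = 21

21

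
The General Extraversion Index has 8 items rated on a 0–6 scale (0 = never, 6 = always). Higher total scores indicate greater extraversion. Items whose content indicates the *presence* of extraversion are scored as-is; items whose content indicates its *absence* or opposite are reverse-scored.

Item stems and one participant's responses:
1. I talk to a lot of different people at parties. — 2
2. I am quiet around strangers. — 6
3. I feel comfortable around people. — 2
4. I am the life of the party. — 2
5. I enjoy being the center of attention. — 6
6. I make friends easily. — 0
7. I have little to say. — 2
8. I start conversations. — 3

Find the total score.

Items 2, 7 describe the absence/opposite of extraversion → reverse-score.
reverse-coded value = 6 − response.
  item 1: 2
  item 2: 6 − 6 = 0
  item 3: 2
  item 4: 2
  item 5: 6
  item 6: 0
  item 7: 6 − 2 = 4
  item 8: 3
Total = 2 + 0 + 2 + 2 + 6 + 0 + 4 + 3 = 19

19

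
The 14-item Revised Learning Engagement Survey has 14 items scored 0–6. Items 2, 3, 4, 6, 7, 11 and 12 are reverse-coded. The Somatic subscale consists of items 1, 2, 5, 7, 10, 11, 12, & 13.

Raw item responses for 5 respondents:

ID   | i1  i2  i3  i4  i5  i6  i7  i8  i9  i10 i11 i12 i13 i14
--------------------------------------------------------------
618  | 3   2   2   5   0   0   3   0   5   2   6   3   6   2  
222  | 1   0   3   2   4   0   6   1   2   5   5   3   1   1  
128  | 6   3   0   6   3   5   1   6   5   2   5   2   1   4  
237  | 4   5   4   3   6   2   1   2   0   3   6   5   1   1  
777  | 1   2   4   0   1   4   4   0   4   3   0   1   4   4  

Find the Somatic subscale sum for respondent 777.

26

Respondent 777 raw: 1, 2, 4, 0, 1, 4, 4, 0, 4, 3, 0, 1, 4, 4.
Somatic items: 1, 2, 5, 7, 10, 11, 12, 13.
Reverse-coded (reverse-coded value = 6 − response):
  item 1: 1
  item 2: 6 − 2 = 4
  item 5: 1
  item 7: 6 − 4 = 2
  item 10: 3
  item 11: 6 − 0 = 6
  item 12: 6 − 1 = 5
  item 13: 4
Sum = 1 + 4 + 1 + 2 + 3 + 6 + 5 + 4 = 26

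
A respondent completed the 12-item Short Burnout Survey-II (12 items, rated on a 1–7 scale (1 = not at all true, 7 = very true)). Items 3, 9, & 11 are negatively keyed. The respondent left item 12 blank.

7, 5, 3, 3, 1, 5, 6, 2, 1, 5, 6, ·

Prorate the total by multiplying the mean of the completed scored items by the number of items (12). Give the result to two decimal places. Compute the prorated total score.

Reverse-coded (reversed = (1+7) − raw = 8 − raw):
  item 3: 8 − 3 = 5
  item 9: 8 − 1 = 7
  item 11: 8 − 6 = 2
Completed scored items (11 of 12): 7, 5, 5, 3, 1, 5, 6, 2, 7, 5, 2; sum = 48.
Person mean = 48 / 11 ≈ 4.3636
Prorated total = (48 / 11) × 12 = 52.36 (to 2 dp)

52.36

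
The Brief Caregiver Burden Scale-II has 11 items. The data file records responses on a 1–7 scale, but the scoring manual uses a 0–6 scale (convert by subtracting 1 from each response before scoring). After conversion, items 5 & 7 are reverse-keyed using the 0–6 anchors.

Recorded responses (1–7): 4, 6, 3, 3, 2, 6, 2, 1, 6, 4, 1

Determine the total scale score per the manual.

Convert to 0–6: 3, 5, 2, 2, 1, 5, 1, 0, 5, 3, 0
Reverse-coded (on a 0–6 scale, reversed = 6 − raw):
  item 5: 6 − 1 = 5
  item 7: 6 − 1 = 5
Scored: 3, 5, 2, 2, 5, 5, 5, 0, 5, 3, 0
Total = 35

35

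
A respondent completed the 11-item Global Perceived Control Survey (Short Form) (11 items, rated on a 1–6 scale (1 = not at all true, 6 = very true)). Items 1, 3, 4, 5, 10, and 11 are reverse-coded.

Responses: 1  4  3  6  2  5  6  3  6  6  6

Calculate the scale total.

42

Reversing items 1, 3, 4, 5, 10, & 11 with 7 − raw:
Total = (7−1) + 4 + (7−3) + (7−6) + (7−2) + 5 + 6 + 3 + 6 + (7−6) + (7−6)
      = 6 + 4 + 4 + 1 + 5 + 5 + 6 + 3 + 6 + 1 + 1 = 42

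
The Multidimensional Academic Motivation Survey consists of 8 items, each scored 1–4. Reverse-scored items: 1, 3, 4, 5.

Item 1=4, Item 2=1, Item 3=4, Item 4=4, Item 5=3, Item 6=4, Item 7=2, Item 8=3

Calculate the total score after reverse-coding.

Reversing items 1, 3, 4 and 5 with 5 − raw:
Total = (5−4) + 1 + (5−4) + (5−4) + (5−3) + 4 + 2 + 3
      = 1 + 1 + 1 + 1 + 2 + 4 + 2 + 3 = 15

15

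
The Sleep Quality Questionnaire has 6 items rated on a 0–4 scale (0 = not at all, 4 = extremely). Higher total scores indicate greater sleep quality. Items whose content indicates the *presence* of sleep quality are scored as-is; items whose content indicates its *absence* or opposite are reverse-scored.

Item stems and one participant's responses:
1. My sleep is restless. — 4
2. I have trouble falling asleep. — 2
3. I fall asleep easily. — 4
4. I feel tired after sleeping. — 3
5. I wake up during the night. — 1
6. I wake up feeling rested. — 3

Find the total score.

Items 1, 2, 4, 5 describe the absence/opposite of sleep quality → reverse-score.
on a 0–4 scale, reversed = 4 − raw.
  item 1: 4 − 4 = 0
  item 2: 4 − 2 = 2
  item 3: 4
  item 4: 4 − 3 = 1
  item 5: 4 − 1 = 3
  item 6: 3
Total = 0 + 2 + 4 + 1 + 3 + 3 = 13

13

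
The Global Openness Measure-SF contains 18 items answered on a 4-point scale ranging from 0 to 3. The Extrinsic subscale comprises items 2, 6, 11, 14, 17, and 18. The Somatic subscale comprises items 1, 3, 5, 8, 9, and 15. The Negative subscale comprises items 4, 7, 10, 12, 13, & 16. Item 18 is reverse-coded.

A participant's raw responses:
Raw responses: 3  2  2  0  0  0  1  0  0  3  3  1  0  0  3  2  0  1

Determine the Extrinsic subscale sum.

7

Extrinsic items: 2, 6, 11, 14, 17, 18.
Of these, item 18 is reverse-coded; on a 0–3 scale, reversed = 3 − raw.
  item 2: 2
  item 6: 0
  item 11: 3
  item 14: 0
  item 17: 0
  item 18: 3 − 1 = 2
Sum = 2 + 0 + 3 + 0 + 0 + 2 = 7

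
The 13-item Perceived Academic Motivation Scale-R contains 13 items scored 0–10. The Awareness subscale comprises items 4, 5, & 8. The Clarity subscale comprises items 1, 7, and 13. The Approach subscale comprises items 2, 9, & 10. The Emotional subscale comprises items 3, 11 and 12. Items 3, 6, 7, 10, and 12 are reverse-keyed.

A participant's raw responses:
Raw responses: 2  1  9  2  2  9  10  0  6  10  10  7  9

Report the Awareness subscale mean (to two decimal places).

Awareness items: 4, 5, 8.
  item 4: 2
  item 5: 2
  item 8: 0
Sum = 2 + 2 + 0 = 4
Mean = 4 / 3 = 1.33

1.33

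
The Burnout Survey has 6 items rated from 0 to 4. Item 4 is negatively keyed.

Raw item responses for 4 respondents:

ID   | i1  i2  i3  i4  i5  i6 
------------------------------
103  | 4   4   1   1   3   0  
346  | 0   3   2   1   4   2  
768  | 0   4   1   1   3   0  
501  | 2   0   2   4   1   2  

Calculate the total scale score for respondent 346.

Respondent 346 raw: 0, 3, 2, 1, 4, 2.
Reverse-coded (reverse-coded value = 4 − response):
  item 1: 0
  item 2: 3
  item 3: 2
  item 4: 4 − 1 = 3
  item 5: 4
  item 6: 2
Sum = 0 + 3 + 2 + 3 + 4 + 2 = 14

14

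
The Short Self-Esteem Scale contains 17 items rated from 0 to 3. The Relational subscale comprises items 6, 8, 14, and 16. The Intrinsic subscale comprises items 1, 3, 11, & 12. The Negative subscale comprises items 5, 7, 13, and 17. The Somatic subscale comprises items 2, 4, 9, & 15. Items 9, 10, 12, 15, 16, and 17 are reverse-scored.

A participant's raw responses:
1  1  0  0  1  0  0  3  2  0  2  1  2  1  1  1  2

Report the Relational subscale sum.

Relational items: 6, 8, 14, 16.
Of these, item 16 is reverse-scored; reversed = (0+3) − raw = 3 − raw.
  item 6: 0
  item 8: 3
  item 14: 1
  item 16: 3 − 1 = 2
Sum = 0 + 3 + 1 + 2 = 6

6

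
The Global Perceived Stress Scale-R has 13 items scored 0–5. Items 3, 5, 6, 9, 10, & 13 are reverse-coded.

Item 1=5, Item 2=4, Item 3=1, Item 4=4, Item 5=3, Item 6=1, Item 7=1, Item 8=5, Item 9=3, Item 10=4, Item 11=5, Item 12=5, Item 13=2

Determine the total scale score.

Reverse-coded items (reverse-coded value = 5 − response):
  item 3: 5 − 1 = 4
  item 5: 5 − 3 = 2
  item 6: 5 − 1 = 4
  item 9: 5 − 3 = 2
  item 10: 5 − 4 = 1
  item 13: 5 − 2 = 3
After reverse-coding: 5, 4, 4, 4, 2, 4, 1, 5, 2, 1, 5, 5, 3
Total = 5 + 4 + 4 + 4 + 2 + 4 + 1 + 5 + 2 + 1 + 5 + 5 + 3 = 45

45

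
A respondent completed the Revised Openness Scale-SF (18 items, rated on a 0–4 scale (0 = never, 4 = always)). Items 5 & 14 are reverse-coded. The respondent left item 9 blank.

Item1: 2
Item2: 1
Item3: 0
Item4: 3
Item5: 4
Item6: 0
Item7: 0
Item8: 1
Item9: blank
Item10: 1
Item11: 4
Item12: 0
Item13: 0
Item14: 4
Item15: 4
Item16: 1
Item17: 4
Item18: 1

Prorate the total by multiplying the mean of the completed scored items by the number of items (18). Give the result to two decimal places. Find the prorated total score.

23.29

Reverse-coded (on a 0–4 scale, reversed = 4 − raw):
  item 5: 4 − 4 = 0
  item 14: 4 − 4 = 0
Completed scored items (17 of 18): 2, 1, 0, 3, 0, 0, 0, 1, 1, 4, 0, 0, 0, 4, 1, 4, 1; sum = 22.
Person mean = 22 / 17 ≈ 1.2941
Prorated total = (22 / 17) × 18 = 23.29 (to 2 dp)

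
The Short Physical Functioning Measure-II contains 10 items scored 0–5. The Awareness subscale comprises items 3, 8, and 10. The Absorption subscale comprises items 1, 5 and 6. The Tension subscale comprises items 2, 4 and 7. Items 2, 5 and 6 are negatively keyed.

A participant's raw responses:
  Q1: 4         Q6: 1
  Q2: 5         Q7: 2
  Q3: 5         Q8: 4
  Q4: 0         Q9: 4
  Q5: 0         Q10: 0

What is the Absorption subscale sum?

13

Absorption items: 1, 5, 6.
Of these, items 5 & 6 are negatively keyed; reverse-coded value = 5 − response.
  item 1: 4
  item 5: 5 − 0 = 5
  item 6: 5 − 1 = 4
Sum = 4 + 5 + 4 = 13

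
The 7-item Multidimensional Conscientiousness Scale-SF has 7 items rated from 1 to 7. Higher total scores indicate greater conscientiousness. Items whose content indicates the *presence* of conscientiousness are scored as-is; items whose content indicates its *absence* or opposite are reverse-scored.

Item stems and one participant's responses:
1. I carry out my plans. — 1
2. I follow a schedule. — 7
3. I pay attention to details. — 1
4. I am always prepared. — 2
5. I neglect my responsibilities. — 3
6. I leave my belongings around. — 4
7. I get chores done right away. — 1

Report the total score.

21

Items 5, 6 describe the absence/opposite of conscientiousness → reverse-score.
on a 1–7 scale, reversed = 8 − raw.
  item 1: 1
  item 2: 7
  item 3: 1
  item 4: 2
  item 5: 8 − 3 = 5
  item 6: 8 − 4 = 4
  item 7: 1
Total = 1 + 7 + 1 + 2 + 5 + 4 + 1 = 21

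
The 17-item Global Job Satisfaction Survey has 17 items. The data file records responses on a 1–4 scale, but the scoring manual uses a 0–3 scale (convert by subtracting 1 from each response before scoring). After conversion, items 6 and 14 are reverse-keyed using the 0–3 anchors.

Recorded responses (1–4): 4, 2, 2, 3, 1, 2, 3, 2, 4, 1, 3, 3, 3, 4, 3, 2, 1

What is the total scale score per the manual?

24

Convert to 0–3: 3, 1, 1, 2, 0, 1, 2, 1, 3, 0, 2, 2, 2, 3, 2, 1, 0
Reverse-coded (reversed = (0+3) − raw = 3 − raw):
  item 6: 3 − 1 = 2
  item 14: 3 − 3 = 0
Scored: 3, 1, 1, 2, 0, 2, 2, 1, 3, 0, 2, 2, 2, 0, 2, 1, 0
Total = 24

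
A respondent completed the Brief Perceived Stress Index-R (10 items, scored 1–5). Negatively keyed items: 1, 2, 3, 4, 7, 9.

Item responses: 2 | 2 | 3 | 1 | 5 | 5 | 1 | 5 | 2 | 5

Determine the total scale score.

Reversing items 1, 2, 3, 4, 7, and 9 with 6 − raw:
Total = (6−2) + (6−2) + (6−3) + (6−1) + 5 + 5 + (6−1) + 5 + (6−2) + 5
      = 4 + 4 + 3 + 5 + 5 + 5 + 5 + 5 + 4 + 5 = 45

45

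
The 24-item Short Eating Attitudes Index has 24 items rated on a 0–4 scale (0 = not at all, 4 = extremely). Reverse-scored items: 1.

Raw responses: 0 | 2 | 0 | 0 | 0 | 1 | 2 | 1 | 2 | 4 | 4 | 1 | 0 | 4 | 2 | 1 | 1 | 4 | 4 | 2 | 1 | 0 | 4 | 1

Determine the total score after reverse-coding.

Reversing item 1 with 4 − raw:
Total = (4−0) + 2 + 0 + 0 + 0 + 1 + 2 + 1 + 2 + 4 + 4 + 1 + 0 + 4 + 2 + 1 + 1 + 4 + 4 + 2 + 1 + 0 + 4 + 1
      = 4 + 2 + 0 + 0 + 0 + 1 + 2 + 1 + 2 + 4 + 4 + 1 + 0 + 4 + 2 + 1 + 1 + 4 + 4 + 2 + 1 + 0 + 4 + 1 = 45

45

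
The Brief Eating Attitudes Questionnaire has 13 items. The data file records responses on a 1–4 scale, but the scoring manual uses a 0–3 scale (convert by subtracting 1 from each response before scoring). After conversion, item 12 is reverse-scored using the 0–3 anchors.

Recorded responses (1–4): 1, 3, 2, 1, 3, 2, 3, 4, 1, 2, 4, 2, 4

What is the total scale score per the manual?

Convert to 0–3: 0, 2, 1, 0, 2, 1, 2, 3, 0, 1, 3, 1, 3
Reverse-coded (reverse-coded value = 3 − response):
  item 12: 3 − 1 = 2
Scored: 0, 2, 1, 0, 2, 1, 2, 3, 0, 1, 3, 2, 3
Total = 20

20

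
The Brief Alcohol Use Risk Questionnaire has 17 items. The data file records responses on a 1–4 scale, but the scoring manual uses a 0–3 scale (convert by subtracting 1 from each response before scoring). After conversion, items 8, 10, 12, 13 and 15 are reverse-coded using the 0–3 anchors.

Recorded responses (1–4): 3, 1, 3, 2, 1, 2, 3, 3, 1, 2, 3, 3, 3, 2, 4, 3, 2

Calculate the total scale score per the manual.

Convert to 0–3: 2, 0, 2, 1, 0, 1, 2, 2, 0, 1, 2, 2, 2, 1, 3, 2, 1
Reverse-coded (reverse-coded value = 3 − response):
  item 8: 3 − 2 = 1
  item 10: 3 − 1 = 2
  item 12: 3 − 2 = 1
  item 13: 3 − 2 = 1
  item 15: 3 − 3 = 0
Scored: 2, 0, 2, 1, 0, 1, 2, 1, 0, 2, 2, 1, 1, 1, 0, 2, 1
Total = 19

19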